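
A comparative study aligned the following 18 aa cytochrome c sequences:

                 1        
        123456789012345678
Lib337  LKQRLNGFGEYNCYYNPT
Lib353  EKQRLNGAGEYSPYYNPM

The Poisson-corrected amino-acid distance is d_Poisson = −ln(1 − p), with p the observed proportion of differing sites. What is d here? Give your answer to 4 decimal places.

0.3254

Differing sites — 1:L/E; 8:F/A; 12:N/S; 13:C/P; 18:T/M.
p = 5/18 = 0.277778.
d = −ln(1 − 0.277778) = −ln(0.722222) = 0.3254.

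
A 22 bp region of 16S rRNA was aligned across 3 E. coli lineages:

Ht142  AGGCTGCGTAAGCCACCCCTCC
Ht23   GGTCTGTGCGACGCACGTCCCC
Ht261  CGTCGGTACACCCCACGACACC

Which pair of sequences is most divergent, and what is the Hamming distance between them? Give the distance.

Pairwise Hamming distances:
  Ht142 vs Ht23: 10
  Ht142 vs Ht261: 11
  Ht23 vs Ht261: 8
The largest is 11, between Ht142 and Ht261.

11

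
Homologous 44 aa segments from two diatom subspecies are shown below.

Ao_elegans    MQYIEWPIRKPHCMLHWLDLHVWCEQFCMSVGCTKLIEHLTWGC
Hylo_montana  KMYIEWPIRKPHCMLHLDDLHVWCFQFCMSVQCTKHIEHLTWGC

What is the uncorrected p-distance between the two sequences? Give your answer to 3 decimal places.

Differing sites — 1:M/K; 2:Q/M; 17:W/L; 18:L/D; 25:E/F; 32:G/Q; 36:L/H.
There are 7 differences over 44 sites, so p = 7/44 = 0.159.

0.159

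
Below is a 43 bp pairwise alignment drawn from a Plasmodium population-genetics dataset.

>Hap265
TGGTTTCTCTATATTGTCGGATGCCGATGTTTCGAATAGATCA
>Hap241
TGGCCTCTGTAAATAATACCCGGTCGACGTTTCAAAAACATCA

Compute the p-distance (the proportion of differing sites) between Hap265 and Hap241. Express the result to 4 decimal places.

Differing sites — 4:T/C; 5:T/C; 9:C/G; 12:T/A; 15:T/A; 16:G/A; 18:C/A; 19:G/C; 20:G/C; 21:A/C; 22:T/G; 24:C/T; 28:T/C; 34:G/A; 37:T/A; 39:G/C.
There are 16 differences over 43 sites, so p = 16/43 = 0.3721.

0.3721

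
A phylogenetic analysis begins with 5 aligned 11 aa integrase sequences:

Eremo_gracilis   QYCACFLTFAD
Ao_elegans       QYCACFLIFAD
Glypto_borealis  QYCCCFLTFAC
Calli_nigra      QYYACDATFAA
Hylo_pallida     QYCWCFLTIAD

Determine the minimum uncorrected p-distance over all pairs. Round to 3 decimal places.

0.091

Pairwise Hamming distances:
  Eremo_gracilis vs Ao_elegans: 1
  Eremo_gracilis vs Glypto_borealis: 2
  Eremo_gracilis vs Calli_nigra: 4
  Eremo_gracilis vs Hylo_pallida: 2
  Ao_elegans vs Glypto_borealis: 3
  Ao_elegans vs Calli_nigra: 5
  Ao_elegans vs Hylo_pallida: 3
  Glypto_borealis vs Calli_nigra: 5
  Glypto_borealis vs Hylo_pallida: 3
  Calli_nigra vs Hylo_pallida: 6
The smallest is 1 mismatch, between Eremo_gracilis and Ao_elegans; p = 1/11 = 0.091.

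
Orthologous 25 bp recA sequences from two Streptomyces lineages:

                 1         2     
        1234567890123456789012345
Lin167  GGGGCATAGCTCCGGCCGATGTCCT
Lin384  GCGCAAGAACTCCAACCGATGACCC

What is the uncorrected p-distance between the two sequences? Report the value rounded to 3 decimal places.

0.360

Differing sites — 2:G/C; 4:G/C; 5:C/A; 7:T/G; 9:G/A; 14:G/A; 15:G/A; 22:T/A; 25:T/C.
There are 9 differences over 25 sites, so p = 9/25 = 0.360.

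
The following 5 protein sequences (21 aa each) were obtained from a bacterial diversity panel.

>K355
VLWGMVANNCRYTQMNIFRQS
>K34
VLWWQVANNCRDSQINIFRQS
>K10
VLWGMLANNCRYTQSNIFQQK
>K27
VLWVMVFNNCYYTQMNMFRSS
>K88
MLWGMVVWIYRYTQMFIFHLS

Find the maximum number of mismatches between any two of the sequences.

Pairwise Hamming distances:
  K355 vs K34: 5
  K355 vs K10: 4
  K355 vs K27: 5
  K355 vs K88: 8
  K34 vs K10: 8
  K34 vs K27: 9
  K34 vs K88: 13
  K10 vs K27: 9
  K10 vs K88: 11
  K27 vs K88: 11
The largest is 13, between K34 and K88.

13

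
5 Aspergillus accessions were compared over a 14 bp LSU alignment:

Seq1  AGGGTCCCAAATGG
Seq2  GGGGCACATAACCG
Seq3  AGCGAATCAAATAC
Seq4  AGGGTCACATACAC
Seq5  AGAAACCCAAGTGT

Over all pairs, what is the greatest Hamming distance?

11

Pairwise Hamming distances:
  Seq1 vs Seq2: 7
  Seq1 vs Seq3: 6
  Seq1 vs Seq4: 5
  Seq1 vs Seq5: 5
  Seq2 vs Seq3: 9
  Seq2 vs Seq4: 9
  Seq2 vs Seq5: 11
  Seq3 vs Seq4: 6
  Seq3 vs Seq5: 7
  Seq4 vs Seq5: 9
The largest is 11, between Seq2 and Seq5.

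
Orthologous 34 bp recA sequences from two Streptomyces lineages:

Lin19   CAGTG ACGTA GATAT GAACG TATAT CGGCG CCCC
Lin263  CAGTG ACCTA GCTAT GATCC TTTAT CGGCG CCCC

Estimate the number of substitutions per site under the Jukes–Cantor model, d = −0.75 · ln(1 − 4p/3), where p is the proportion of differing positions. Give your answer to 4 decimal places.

The sequences differ at positions 8 (G/C), 12 (A/C), 18 (A/T), 20 (G/C), 22 (A/T).
p = 5/34 = 0.147059.
d = −0.75 · ln(1 − (4/3)·0.147059) = −0.75 · ln(0.803921) = −0.75 · (-0.218254) = 0.1637.

0.1637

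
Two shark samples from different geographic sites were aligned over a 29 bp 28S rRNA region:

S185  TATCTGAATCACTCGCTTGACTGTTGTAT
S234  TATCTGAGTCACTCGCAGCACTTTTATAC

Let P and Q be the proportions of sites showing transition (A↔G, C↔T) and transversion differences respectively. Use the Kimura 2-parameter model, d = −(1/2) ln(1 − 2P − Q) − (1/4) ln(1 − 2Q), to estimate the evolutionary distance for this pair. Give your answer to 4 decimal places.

0.2921

Mismatches occur at site 8 (A↔G, transition), site 17 (T↔A, transversion), site 18 (T↔G, transversion), site 19 (G↔C, transversion), site 23 (G↔T, transversion), site 26 (G↔A, transition), site 29 (T↔C, transition).
Of the 7 differences, 3 transitions and 4 transversions over 29 sites: P = 3/29 = 0.103448, Q = 4/29 = 0.137931.
d = −0.5·ln(0.655173) − 0.25·ln(0.724138) = −0.5·(-0.422856) − 0.25·(-0.322773) = 0.2921.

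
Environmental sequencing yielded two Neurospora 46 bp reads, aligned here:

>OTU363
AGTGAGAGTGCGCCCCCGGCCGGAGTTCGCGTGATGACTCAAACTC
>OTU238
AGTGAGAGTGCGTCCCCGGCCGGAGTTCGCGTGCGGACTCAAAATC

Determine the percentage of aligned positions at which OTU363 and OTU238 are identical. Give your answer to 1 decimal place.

The sequences differ at positions 13 (C/T), 34 (A/C), 35 (T/G), 44 (C/A).
42 of the 46 sites match, so the percent identity is 42/46 × 100 = 91.3%.

91.3%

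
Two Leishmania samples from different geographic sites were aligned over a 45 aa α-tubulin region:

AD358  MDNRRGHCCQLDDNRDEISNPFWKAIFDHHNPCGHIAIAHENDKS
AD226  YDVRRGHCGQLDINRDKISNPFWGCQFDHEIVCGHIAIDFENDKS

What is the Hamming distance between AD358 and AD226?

13

Differing sites — 1:M/Y; 3:N/V; 9:C/G; 13:D/I; 17:E/K; 24:K/G; 25:A/C; 26:I/Q; 30:H/E; 31:N/I; 32:P/V; 39:A/D; 40:H/F.
That gives 13 mismatches out of 45 aligned sites, so the Hamming distance is 13.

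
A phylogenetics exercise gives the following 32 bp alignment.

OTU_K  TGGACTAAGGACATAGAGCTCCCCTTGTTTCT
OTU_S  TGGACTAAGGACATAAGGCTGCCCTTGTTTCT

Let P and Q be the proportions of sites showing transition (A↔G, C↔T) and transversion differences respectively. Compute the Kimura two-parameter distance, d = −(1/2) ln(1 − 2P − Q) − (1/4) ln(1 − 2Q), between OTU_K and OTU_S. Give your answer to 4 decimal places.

The sequences differ at positions 16 (G/A, transition), 17 (A/G, transition), 21 (C/G, transversion).
Of the 3 differences, 2 transitions and 1 transversion over 32 sites: P = 2/32 = 0.062500, Q = 1/32 = 0.031250.
d = −0.5·ln(0.843750) − 0.25·ln(0.937500) = −0.5·(-0.169899) − 0.25·(-0.064539) = 0.1011.

0.1011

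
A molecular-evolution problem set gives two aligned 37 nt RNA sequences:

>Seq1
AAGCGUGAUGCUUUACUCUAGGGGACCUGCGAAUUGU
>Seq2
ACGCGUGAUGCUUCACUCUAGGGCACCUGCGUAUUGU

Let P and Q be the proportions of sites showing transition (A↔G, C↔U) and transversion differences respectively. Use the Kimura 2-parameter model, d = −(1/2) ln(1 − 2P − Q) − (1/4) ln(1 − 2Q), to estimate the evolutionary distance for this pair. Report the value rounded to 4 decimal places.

0.1168

Mismatches occur at site 2 (A/C, transversion), site 14 (U/C, transition), site 24 (G/C, transversion), site 32 (A/U, transversion).
Of the 4 differences, 1 transition and 3 transversions over 37 sites: P = 1/37 = 0.027027, Q = 3/37 = 0.081081.
d = −0.5·ln(0.864865) − 0.25·ln(0.837838) = −0.5·(-0.145182) − 0.25·(-0.176931) = 0.1168.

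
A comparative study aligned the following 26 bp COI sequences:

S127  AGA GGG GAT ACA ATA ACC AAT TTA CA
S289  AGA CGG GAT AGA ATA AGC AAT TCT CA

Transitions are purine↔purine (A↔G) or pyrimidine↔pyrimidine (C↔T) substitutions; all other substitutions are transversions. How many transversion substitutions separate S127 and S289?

4

The sequences differ at positions 4 (G/C, transversion), 11 (C/G, transversion), 17 (C/G, transversion), 23 (T/C, transition), 24 (A/T, transversion).
Of the 5 differences, 1 transition and 4 transversions, so the answer is 4.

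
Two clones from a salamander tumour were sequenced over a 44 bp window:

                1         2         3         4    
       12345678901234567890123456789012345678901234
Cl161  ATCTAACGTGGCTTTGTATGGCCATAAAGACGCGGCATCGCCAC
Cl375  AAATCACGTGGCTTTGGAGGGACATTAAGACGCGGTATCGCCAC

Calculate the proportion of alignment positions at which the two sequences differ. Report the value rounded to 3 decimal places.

0.182

Differing sites — 2:T/A; 3:C/A; 5:A/C; 17:T/G; 19:T/G; 22:C/A; 26:A/T; 36:C/T.
There are 8 differences over 44 sites, so p = 8/44 = 0.182.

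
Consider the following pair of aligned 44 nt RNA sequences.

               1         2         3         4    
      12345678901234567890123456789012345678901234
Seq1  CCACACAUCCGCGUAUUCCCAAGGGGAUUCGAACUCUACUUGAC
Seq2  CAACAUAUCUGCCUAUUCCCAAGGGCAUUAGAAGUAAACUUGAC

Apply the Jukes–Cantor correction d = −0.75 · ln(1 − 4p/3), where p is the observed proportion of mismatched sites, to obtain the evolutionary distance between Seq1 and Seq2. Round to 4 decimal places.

Mismatches occur at site 2 (C/A), site 6 (C/U), site 10 (C/U), site 13 (G/C), site 26 (G/C), site 30 (C/A), site 34 (C/G), site 36 (C/A), site 37 (U/A).
p = 9/44 = 0.204545.
d = −0.75 · ln(1 − (4/3)·0.204545) = −0.75 · ln(0.727273) = −0.75 · (-0.318453) = 0.2388.

0.2388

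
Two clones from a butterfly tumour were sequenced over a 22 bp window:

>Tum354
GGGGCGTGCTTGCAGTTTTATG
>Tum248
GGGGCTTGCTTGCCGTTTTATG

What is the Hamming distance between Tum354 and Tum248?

Mismatches occur at site 6 (G/T), site 14 (A/C).
That gives 2 mismatches out of 22 aligned sites, so the Hamming distance is 2.

2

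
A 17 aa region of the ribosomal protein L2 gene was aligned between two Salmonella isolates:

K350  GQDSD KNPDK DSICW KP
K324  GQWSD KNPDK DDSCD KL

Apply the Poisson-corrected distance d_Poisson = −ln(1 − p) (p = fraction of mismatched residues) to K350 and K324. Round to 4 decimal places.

The sequences differ at positions 3 (D/W), 12 (S/D), 13 (I/S), 15 (W/D), 17 (P/L).
p = 5/17 = 0.294118.
d = −ln(1 − 0.294118) = −ln(0.705882) = 0.3483.

0.3483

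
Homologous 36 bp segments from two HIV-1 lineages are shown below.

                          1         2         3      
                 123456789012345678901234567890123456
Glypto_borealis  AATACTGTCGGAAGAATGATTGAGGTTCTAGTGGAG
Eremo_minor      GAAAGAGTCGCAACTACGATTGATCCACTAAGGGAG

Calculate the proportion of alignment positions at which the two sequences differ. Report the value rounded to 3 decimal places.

0.389

Mismatches occur at site 1 (A/G), site 3 (T/A), site 5 (C/G), site 6 (T/A), site 11 (G/C), site 14 (G/C), site 15 (A/T), site 17 (T/C), site 24 (G/T), site 25 (G/C), site 26 (T/C), site 27 (T/A), site 31 (G/A), site 32 (T/G).
There are 14 differences over 36 sites, so p = 14/36 = 0.389.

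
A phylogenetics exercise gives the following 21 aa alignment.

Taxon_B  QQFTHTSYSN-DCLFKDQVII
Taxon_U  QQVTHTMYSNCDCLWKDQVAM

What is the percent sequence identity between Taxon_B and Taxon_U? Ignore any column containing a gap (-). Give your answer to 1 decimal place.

75.0%

Excluding the 1 gap column leaves 20 comparable sites.
Differing sites — 3:F/V; 7:S/M; 15:F/W; 20:I/A; 21:I/M.
15 of the 20 comparable sites match, so the percent identity is 15/20 × 100 = 75.0%.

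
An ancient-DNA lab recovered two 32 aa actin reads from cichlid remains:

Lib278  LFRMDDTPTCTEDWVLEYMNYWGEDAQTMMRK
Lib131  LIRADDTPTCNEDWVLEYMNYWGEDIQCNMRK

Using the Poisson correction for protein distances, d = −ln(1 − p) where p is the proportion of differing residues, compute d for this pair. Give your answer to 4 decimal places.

0.2076

Differing sites — 2:F/I; 4:M/A; 11:T/N; 26:A/I; 28:T/C; 29:M/N.
p = 6/32 = 0.187500.
d = −ln(1 − 0.187500) = −ln(0.812500) = 0.2076.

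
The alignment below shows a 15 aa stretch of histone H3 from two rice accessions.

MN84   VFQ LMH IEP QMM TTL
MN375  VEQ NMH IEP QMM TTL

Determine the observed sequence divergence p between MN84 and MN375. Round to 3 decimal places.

Differing sites — 2:F/E; 4:L/N.
There are 2 differences over 15 sites, so p = 2/15 = 0.133.

0.133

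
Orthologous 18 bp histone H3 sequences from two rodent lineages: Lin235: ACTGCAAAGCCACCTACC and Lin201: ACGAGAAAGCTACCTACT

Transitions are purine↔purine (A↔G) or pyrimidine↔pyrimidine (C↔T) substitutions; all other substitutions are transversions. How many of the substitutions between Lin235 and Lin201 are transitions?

3

Mismatches occur at site 3 (T/G, transversion), site 4 (G/A, transition), site 5 (C/G, transversion), site 11 (C/T, transition), site 18 (C/T, transition).
Of the 5 differences, 3 transitions and 2 transversions, so the answer is 3.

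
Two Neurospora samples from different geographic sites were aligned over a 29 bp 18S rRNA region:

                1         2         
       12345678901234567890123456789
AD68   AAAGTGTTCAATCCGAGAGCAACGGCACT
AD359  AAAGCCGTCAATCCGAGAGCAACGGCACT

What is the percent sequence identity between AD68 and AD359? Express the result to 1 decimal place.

89.7%

Mismatches occur at site 5 (T→C), site 6 (G→C), site 7 (T→G).
26 of the 29 sites match, so the percent identity is 26/29 × 100 = 89.7%.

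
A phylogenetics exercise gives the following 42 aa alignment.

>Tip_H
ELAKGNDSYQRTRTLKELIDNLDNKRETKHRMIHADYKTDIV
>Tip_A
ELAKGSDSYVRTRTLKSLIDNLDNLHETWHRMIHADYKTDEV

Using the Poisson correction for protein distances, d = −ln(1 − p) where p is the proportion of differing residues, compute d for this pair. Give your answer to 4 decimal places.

Differing sites — 6:N/S; 10:Q/V; 17:E/S; 25:K/L; 26:R/H; 29:K/W; 41:I/E.
p = 7/42 = 0.166667.
d = −ln(1 − 0.166667) = −ln(0.833333) = 0.1823.

0.1823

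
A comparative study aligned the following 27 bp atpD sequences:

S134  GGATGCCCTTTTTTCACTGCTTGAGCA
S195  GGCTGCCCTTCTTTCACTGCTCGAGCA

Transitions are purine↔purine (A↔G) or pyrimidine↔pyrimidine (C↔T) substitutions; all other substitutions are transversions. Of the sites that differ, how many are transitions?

2

Differing sites — 3:A/C (Tv); 11:T/C (Ti); 22:T/C (Ti).
Of the 3 differences, 2 transitions and 1 transversion, so the answer is 2.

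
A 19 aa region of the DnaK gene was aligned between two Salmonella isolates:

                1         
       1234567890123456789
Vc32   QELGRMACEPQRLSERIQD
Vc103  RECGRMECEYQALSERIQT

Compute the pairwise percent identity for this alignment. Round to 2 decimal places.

68.42%

Differing sites — 1:Q/R; 3:L/C; 7:A/E; 10:P/Y; 12:R/A; 19:D/T.
13 of the 19 sites match, so the percent identity is 13/19 × 100 = 68.42%.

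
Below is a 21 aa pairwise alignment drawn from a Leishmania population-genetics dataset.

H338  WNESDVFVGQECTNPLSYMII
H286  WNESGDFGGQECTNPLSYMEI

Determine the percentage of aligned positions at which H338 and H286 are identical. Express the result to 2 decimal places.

80.95%

The sequences differ at positions 5 (D/G), 6 (V/D), 8 (V/G), 20 (I/E).
17 of the 21 sites match, so the percent identity is 17/21 × 100 = 80.95%.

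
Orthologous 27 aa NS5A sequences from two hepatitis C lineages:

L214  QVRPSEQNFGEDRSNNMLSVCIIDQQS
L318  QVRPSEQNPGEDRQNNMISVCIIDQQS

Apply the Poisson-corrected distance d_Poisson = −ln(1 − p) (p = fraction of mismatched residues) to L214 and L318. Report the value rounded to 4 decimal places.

Mismatches occur at site 9 (F↔P), site 14 (S↔Q), site 18 (L↔I).
p = 3/27 = 0.111111.
d = −ln(1 − 0.111111) = −ln(0.888889) = 0.1178.

0.1178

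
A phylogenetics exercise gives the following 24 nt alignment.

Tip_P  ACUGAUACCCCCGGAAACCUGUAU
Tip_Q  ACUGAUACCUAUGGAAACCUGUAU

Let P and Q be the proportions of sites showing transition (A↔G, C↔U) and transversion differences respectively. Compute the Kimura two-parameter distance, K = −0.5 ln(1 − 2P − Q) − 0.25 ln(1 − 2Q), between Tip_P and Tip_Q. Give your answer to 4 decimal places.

0.1386

The sequences differ at positions 10 (C/U, transition), 11 (C/A, transversion), 12 (C/U, transition).
Of the 3 differences, 2 transitions and 1 transversion over 24 sites: P = 2/24 = 0.083333, Q = 1/24 = 0.041667.
d = −0.5·ln(0.791667) − 0.25·ln(0.916666) = −0.5·(-0.233614) − 0.25·(-0.087012) = 0.1386.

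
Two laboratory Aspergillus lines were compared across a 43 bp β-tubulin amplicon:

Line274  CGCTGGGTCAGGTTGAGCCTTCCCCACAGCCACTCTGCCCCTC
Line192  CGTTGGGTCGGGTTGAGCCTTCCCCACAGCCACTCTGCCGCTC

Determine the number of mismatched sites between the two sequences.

3

Mismatches occur at site 3 (C↔T), site 10 (A↔G), site 40 (C↔G).
That gives 3 mismatches out of 43 aligned sites, so the Hamming distance is 3.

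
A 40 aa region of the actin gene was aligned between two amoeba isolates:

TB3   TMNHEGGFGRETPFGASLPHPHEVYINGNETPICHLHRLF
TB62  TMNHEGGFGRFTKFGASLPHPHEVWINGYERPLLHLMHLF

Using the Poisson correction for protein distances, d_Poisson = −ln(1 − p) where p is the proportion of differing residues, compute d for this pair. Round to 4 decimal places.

0.2549

The sequences differ at positions 11 (E/F), 13 (P/K), 25 (Y/W), 29 (N/Y), 31 (T/R), 33 (I/L), 34 (C/L), 37 (H/M), 38 (R/H).
p = 9/40 = 0.225000.
d = −ln(1 − 0.225000) = −ln(0.775000) = 0.2549.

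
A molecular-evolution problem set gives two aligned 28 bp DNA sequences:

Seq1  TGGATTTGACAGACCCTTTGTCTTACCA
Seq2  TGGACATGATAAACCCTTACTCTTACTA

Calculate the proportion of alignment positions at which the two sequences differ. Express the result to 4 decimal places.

Differing sites — 5:T/C; 6:T/A; 10:C/T; 12:G/A; 19:T/A; 20:G/C; 27:C/T.
There are 7 differences over 28 sites, so p = 7/28 = 0.2500.

0.2500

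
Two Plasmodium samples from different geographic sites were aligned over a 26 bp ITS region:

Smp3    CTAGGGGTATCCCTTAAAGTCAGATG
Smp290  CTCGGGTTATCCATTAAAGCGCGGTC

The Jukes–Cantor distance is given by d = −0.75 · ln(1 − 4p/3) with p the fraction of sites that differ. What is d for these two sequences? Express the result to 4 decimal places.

The sequences differ at positions 3 (A/C), 7 (G/T), 13 (C/A), 20 (T/C), 21 (C/G), 22 (A/C), 24 (A/G), 26 (G/C).
p = 8/26 = 0.307692.
d = −0.75 · ln(1 − (4/3)·0.307692) = −0.75 · ln(0.589744) = −0.75 · (-0.528067) = 0.3961.

0.3961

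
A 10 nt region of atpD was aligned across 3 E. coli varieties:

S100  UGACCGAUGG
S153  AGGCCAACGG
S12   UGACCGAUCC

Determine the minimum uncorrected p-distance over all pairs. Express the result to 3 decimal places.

Pairwise Hamming distances:
  S100 vs S153: 4
  S100 vs S12: 2
  S153 vs S12: 6
The smallest is 2 mismatches, between S100 and S12; p = 2/10 = 0.200.

0.200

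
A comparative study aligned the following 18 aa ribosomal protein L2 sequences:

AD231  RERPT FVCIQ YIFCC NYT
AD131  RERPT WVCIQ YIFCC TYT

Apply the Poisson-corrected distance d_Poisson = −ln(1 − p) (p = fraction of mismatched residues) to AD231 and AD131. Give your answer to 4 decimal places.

Mismatches occur at site 6 (F/W), site 16 (N/T).
p = 2/18 = 0.111111.
d = −ln(1 − 0.111111) = −ln(0.888889) = 0.1178.

0.1178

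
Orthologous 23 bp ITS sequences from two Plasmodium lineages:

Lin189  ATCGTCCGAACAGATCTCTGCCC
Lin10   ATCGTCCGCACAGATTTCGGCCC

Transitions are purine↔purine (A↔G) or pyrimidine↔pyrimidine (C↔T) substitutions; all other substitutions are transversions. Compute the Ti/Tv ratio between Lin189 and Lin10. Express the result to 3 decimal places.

0.500

The sequences differ at positions 9 (A/C, transversion), 16 (C/T, transition), 19 (T/G, transversion).
Of the 3 differences, 1 transition and 2 transversions, so Ti/Tv = 1/2 = 0.500.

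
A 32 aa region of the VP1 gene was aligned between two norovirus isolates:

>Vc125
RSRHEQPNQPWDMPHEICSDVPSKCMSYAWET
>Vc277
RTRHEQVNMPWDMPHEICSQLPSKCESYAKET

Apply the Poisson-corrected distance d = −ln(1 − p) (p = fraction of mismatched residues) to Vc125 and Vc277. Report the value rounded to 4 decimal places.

The sequences differ at positions 2 (S/T), 7 (P/V), 9 (Q/M), 20 (D/Q), 21 (V/L), 26 (M/E), 30 (W/K).
p = 7/32 = 0.218750.
d = −ln(1 − 0.218750) = −ln(0.781250) = 0.2469.

0.2469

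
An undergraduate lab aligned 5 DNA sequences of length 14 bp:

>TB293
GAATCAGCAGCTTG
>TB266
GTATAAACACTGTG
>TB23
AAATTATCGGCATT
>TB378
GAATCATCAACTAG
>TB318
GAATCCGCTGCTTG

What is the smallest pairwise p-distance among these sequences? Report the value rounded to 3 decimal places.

Pairwise Hamming distances:
  TB293 vs TB266: 6
  TB293 vs TB23: 6
  TB293 vs TB378: 3
  TB293 vs TB318: 2
  TB266 vs TB23: 9
  TB266 vs TB378: 7
  TB266 vs TB318: 8
  TB23 vs TB378: 7
  TB23 vs TB318: 7
  TB378 vs TB318: 5
The smallest is 2 mismatches, between TB293 and TB318; p = 2/14 = 0.143.

0.143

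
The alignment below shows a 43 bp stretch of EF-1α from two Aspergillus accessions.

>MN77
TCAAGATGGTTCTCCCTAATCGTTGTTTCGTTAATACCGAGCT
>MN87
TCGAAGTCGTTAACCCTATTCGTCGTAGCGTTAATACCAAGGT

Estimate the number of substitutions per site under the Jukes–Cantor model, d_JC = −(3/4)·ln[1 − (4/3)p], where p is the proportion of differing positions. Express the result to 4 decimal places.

Differing sites — 3:A/G; 5:G/A; 6:A/G; 8:G/C; 12:C/A; 13:T/A; 19:A/T; 24:T/C; 27:T/A; 28:T/G; 39:G/A; 42:C/G.
p = 12/43 = 0.279070.
d = −0.75 · ln(1 − (4/3)·0.279070) = −0.75 · ln(0.627907) = −0.75 · (-0.465363) = 0.3490.

0.3490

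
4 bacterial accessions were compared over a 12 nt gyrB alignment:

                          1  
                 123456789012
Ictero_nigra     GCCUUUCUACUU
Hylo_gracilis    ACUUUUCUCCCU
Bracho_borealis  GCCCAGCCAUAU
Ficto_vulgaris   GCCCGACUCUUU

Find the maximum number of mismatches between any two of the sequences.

9

Pairwise Hamming distances:
  Ictero_nigra vs Hylo_gracilis: 4
  Ictero_nigra vs Bracho_borealis: 6
  Ictero_nigra vs Ficto_vulgaris: 5
  Hylo_gracilis vs Bracho_borealis: 9
  Hylo_gracilis vs Ficto_vulgaris: 7
  Bracho_borealis vs Ficto_vulgaris: 5
The largest is 9, between Hylo_gracilis and Bracho_borealis.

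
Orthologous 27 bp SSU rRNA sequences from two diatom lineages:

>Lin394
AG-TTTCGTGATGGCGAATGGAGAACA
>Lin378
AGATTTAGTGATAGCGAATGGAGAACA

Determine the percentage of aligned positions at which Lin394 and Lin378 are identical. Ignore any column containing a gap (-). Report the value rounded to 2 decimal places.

92.31%

Excluding the 1 gap column leaves 26 comparable sites.
Differing sites — 7:C/A; 13:G/A.
24 of the 26 comparable sites match, so the percent identity is 24/26 × 100 = 92.31%.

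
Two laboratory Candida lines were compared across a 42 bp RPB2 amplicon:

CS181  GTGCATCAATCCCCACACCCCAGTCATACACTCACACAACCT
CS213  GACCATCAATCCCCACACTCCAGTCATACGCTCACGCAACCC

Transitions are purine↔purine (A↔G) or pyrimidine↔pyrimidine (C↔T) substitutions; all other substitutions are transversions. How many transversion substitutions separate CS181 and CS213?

2

Differing sites — 2:T/A (Tv); 3:G/C (Tv); 19:C/T (Ti); 30:A/G (Ti); 36:A/G (Ti); 42:T/C (Ti).
Of the 6 differences, 4 transitions and 2 transversions, so the answer is 2.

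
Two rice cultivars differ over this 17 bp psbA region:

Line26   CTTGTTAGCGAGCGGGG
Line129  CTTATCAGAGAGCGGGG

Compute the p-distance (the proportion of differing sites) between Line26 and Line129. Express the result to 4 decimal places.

0.1765

The sequences differ at positions 4 (G/A), 6 (T/C), 9 (C/A).
There are 3 differences over 17 sites, so p = 3/17 = 0.1765.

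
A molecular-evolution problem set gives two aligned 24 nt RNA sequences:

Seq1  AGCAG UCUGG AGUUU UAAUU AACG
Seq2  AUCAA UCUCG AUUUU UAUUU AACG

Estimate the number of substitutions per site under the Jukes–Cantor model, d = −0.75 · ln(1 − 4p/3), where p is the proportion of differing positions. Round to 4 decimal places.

Mismatches occur at site 2 (G→U), site 5 (G→A), site 9 (G→C), site 12 (G→U), site 18 (A→U).
p = 5/24 = 0.208333.
d = −0.75 · ln(1 − (4/3)·0.208333) = −0.75 · ln(0.722223) = −0.75 · (-0.325421) = 0.2441.

0.2441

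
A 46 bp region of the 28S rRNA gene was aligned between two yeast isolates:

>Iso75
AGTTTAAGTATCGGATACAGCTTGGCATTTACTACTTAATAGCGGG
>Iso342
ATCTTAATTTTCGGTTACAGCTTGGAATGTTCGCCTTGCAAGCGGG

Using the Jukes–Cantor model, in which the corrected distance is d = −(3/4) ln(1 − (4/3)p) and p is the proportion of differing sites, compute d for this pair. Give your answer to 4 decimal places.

0.3547

Mismatches occur at site 2 (G/T), site 3 (T/C), site 8 (G/T), site 10 (A/T), site 15 (A/T), site 26 (C/A), site 29 (T/G), site 31 (A/T), site 33 (T/G), site 34 (A/C), site 38 (A/G), site 39 (A/C), site 40 (T/A).
p = 13/46 = 0.282609.
d = −0.75 · ln(1 − (4/3)·0.282609) = −0.75 · ln(0.623188) = −0.75 · (-0.472907) = 0.3547.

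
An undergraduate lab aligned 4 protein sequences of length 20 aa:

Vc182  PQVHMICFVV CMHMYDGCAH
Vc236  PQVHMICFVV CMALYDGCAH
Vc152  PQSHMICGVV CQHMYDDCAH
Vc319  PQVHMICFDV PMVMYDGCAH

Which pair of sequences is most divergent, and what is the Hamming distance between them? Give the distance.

7

Pairwise Hamming distances:
  Vc182 vs Vc236: 2
  Vc182 vs Vc152: 4
  Vc182 vs Vc319: 3
  Vc236 vs Vc152: 6
  Vc236 vs Vc319: 4
  Vc152 vs Vc319: 7
The largest is 7, between Vc152 and Vc319.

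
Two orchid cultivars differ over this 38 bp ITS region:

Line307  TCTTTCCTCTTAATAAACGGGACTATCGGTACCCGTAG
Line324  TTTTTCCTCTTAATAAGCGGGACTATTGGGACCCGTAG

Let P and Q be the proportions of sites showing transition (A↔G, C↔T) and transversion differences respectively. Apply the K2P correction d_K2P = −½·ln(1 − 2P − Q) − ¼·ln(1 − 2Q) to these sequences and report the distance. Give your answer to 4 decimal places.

0.1153

Differing sites — 2:C/T (Ti); 17:A/G (Ti); 27:C/T (Ti); 30:T/G (Tv).
Of the 4 differences, 3 transitions and 1 transversion over 38 sites: P = 3/38 = 0.078947, Q = 1/38 = 0.026316.
d = −0.5·ln(0.815790) − 0.25·ln(0.947368) = −0.5·(-0.203598) − 0.25·(-0.054068) = 0.1153.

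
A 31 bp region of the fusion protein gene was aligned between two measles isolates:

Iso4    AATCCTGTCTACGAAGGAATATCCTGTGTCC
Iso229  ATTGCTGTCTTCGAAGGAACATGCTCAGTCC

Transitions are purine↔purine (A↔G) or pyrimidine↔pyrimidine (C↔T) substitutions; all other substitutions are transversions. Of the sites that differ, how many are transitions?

The sequences differ at positions 2 (A/T, transversion), 4 (C/G, transversion), 11 (A/T, transversion), 20 (T/C, transition), 23 (C/G, transversion), 26 (G/C, transversion), 27 (T/A, transversion).
Of the 7 differences, 1 transition and 6 transversions, so the answer is 1.

1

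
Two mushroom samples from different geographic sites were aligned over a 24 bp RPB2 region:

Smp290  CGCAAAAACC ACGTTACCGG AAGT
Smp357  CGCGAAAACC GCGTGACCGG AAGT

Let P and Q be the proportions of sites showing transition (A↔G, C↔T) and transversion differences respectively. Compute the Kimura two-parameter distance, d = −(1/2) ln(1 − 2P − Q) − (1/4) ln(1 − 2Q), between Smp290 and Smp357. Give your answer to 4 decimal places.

The sequences differ at positions 4 (A/G, transition), 11 (A/G, transition), 15 (T/G, transversion).
Of the 3 differences, 2 transitions and 1 transversion over 24 sites: P = 2/24 = 0.083333, Q = 1/24 = 0.041667.
d = −0.5·ln(0.791667) − 0.25·ln(0.916666) = −0.5·(-0.233614) − 0.25·(-0.087012) = 0.1386.

0.1386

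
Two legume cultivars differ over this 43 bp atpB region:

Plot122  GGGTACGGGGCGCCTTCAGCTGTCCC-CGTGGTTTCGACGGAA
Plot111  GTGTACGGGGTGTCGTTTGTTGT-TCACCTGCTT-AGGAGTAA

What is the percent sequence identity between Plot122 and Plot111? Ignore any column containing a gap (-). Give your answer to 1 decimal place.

65.0%

Excluding the 3 gap columns leaves 40 comparable sites.
Differing sites — 2:G/T; 11:C/T; 13:C/T; 15:T/G; 17:C/T; 18:A/T; 20:C/T; 25:C/T; 29:G/C; 32:G/C; 36:C/A; 38:A/G; 39:C/A; 41:G/T.
26 of the 40 comparable sites match, so the percent identity is 26/40 × 100 = 65.0%.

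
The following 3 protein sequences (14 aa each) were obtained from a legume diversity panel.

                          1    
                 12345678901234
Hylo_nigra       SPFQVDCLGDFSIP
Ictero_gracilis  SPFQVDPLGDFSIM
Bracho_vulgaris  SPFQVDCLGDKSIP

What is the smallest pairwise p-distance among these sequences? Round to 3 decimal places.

0.071

Pairwise Hamming distances:
  Hylo_nigra vs Ictero_gracilis: 2
  Hylo_nigra vs Bracho_vulgaris: 1
  Ictero_gracilis vs Bracho_vulgaris: 3
The smallest is 1 mismatch, between Hylo_nigra and Bracho_vulgaris; p = 1/14 = 0.071.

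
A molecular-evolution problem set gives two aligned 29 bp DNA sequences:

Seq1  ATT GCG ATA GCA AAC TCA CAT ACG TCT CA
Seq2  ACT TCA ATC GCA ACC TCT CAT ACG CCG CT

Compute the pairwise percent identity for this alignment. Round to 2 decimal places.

68.97%

The sequences differ at positions 2 (T/C), 4 (G/T), 6 (G/A), 9 (A/C), 14 (A/C), 18 (A/T), 25 (T/C), 27 (T/G), 29 (A/T).
20 of the 29 sites match, so the percent identity is 20/29 × 100 = 68.97%.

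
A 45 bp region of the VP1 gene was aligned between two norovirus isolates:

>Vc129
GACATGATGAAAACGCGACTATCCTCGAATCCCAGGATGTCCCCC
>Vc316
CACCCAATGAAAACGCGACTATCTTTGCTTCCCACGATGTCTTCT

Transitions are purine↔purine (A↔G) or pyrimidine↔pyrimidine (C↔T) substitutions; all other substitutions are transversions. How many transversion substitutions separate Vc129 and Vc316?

5

Differing sites — 1:G/C (Tv); 4:A/C (Tv); 5:T/C (Ti); 6:G/A (Ti); 24:C/T (Ti); 26:C/T (Ti); 28:A/C (Tv); 29:A/T (Tv); 35:G/C (Tv); 42:C/T (Ti); 43:C/T (Ti); 45:C/T (Ti).
Of the 12 differences, 7 transitions and 5 transversions, so the answer is 5.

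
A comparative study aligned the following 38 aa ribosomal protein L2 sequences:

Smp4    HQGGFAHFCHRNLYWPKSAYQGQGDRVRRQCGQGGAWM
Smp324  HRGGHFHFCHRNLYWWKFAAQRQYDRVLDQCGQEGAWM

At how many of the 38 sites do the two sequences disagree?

The sequences differ at positions 2 (Q/R), 5 (F/H), 6 (A/F), 16 (P/W), 18 (S/F), 20 (Y/A), 22 (G/R), 24 (G/Y), 28 (R/L), 29 (R/D), 34 (G/E).
That gives 11 mismatches out of 38 aligned sites, so the Hamming distance is 11.

11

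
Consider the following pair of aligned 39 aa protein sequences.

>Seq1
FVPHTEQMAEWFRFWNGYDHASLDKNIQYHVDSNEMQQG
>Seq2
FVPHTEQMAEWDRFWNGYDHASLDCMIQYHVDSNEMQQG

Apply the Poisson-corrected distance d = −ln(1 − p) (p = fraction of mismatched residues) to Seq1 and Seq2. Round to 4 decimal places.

0.0800

Mismatches occur at site 12 (F/D), site 25 (K/C), site 26 (N/M).
p = 3/39 = 0.076923.
d = −ln(1 − 0.076923) = −ln(0.923077) = 0.0800.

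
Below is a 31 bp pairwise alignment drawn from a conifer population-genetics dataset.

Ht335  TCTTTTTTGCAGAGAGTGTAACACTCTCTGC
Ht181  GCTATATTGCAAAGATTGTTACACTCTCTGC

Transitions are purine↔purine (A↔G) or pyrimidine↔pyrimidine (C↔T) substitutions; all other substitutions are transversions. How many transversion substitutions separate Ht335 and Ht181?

5

Mismatches occur at site 1 (T→G, transversion), site 4 (T→A, transversion), site 6 (T→A, transversion), site 12 (G→A, transition), site 16 (G→T, transversion), site 20 (A→T, transversion).
Of the 6 differences, 1 transition and 5 transversions, so the answer is 5.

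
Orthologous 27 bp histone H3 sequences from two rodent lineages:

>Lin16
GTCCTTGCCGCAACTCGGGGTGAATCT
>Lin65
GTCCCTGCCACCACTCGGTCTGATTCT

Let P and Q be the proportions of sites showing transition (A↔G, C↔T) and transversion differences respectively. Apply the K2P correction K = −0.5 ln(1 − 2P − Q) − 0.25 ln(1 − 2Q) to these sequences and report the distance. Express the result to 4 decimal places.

0.2635

Mismatches occur at site 5 (T→C, transition), site 10 (G→A, transition), site 12 (A→C, transversion), site 19 (G→T, transversion), site 20 (G→C, transversion), site 24 (A→T, transversion).
Of the 6 differences, 2 transitions and 4 transversions over 27 sites: P = 2/27 = 0.074074, Q = 4/27 = 0.148148.
d = −0.5·ln(0.703704) − 0.25·ln(0.703704) = −0.5·(-0.351397) − 0.25·(-0.351397) = 0.2635.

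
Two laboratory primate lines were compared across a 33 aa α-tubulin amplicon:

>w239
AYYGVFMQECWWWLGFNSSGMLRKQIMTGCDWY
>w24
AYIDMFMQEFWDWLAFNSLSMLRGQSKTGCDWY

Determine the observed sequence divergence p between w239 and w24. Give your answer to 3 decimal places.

0.333

Mismatches occur at site 3 (Y/I), site 4 (G/D), site 5 (V/M), site 10 (C/F), site 12 (W/D), site 15 (G/A), site 19 (S/L), site 20 (G/S), site 24 (K/G), site 26 (I/S), site 27 (M/K).
There are 11 differences over 33 sites, so p = 11/33 = 0.333.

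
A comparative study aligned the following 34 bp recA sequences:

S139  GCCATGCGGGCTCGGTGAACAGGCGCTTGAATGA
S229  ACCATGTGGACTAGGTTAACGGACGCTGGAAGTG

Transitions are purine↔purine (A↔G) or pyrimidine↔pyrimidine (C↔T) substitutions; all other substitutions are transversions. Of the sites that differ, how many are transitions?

6

Differing sites — 1:G/A (Ti); 7:C/T (Ti); 10:G/A (Ti); 13:C/A (Tv); 17:G/T (Tv); 21:A/G (Ti); 23:G/A (Ti); 28:T/G (Tv); 32:T/G (Tv); 33:G/T (Tv); 34:A/G (Ti).
Of the 11 differences, 6 transitions and 5 transversions, so the answer is 6.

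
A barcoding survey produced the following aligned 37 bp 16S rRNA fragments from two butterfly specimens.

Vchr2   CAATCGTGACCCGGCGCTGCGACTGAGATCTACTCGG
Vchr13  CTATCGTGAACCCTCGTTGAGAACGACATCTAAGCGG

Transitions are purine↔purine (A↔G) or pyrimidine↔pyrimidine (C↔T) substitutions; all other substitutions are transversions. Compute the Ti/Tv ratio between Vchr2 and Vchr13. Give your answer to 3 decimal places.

Differing sites — 2:A/T (Tv); 10:C/A (Tv); 13:G/C (Tv); 14:G/T (Tv); 17:C/T (Ti); 20:C/A (Tv); 23:C/A (Tv); 24:T/C (Ti); 27:G/C (Tv); 33:C/A (Tv); 34:T/G (Tv).
Of the 11 differences, 2 transitions and 9 transversions, so Ti/Tv = 2/9 = 0.222.

0.222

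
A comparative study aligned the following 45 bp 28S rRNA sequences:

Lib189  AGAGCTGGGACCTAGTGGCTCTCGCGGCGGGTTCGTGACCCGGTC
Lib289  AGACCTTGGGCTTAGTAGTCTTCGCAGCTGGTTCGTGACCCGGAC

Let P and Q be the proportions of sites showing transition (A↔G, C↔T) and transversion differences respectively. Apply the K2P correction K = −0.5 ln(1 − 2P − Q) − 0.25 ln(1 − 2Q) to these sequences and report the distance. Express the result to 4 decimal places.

0.3043

Differing sites — 4:G/C (Tv); 7:G/T (Tv); 10:A/G (Ti); 12:C/T (Ti); 17:G/A (Ti); 19:C/T (Ti); 20:T/C (Ti); 21:C/T (Ti); 26:G/A (Ti); 29:G/T (Tv); 44:T/A (Tv).
Of the 11 differences, 7 transitions and 4 transversions over 45 sites: P = 7/45 = 0.155556, Q = 4/45 = 0.088889.
d = −0.5·ln(0.599999) − 0.25·ln(0.822222) = −0.5·(-0.510827) − 0.25·(-0.195745) = 0.3043.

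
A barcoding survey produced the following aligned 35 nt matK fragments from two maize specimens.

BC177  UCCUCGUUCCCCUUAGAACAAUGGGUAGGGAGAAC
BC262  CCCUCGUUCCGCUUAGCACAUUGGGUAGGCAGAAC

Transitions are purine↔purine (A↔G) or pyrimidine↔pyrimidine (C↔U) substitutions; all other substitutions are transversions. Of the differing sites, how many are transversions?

4

The sequences differ at positions 1 (U/C, transition), 11 (C/G, transversion), 17 (A/C, transversion), 21 (A/U, transversion), 30 (G/C, transversion).
Of the 5 differences, 1 transition and 4 transversions, so the answer is 4.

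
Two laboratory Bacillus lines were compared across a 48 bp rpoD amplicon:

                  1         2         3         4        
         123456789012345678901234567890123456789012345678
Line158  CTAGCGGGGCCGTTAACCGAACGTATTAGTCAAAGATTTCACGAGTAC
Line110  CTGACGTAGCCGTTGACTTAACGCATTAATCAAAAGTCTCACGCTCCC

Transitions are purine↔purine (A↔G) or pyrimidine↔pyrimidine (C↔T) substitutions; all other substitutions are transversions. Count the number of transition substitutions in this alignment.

11

Mismatches occur at site 3 (A→G, transition), site 4 (G→A, transition), site 7 (G→T, transversion), site 8 (G→A, transition), site 15 (A→G, transition), site 18 (C→T, transition), site 19 (G→T, transversion), site 24 (T→C, transition), site 29 (G→A, transition), site 35 (G→A, transition), site 36 (A→G, transition), site 38 (T→C, transition), site 44 (A→C, transversion), site 45 (G→T, transversion), site 46 (T→C, transition), site 47 (A→C, transversion).
Of the 16 differences, 11 transitions and 5 transversions, so the answer is 11.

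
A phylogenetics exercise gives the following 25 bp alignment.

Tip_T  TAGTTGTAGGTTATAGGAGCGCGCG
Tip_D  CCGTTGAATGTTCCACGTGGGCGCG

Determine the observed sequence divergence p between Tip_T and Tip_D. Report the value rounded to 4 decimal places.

Mismatches occur at site 1 (T/C), site 2 (A/C), site 7 (T/A), site 9 (G/T), site 13 (A/C), site 14 (T/C), site 16 (G/C), site 18 (A/T), site 20 (C/G).
There are 9 differences over 25 sites, so p = 9/25 = 0.3600.

0.3600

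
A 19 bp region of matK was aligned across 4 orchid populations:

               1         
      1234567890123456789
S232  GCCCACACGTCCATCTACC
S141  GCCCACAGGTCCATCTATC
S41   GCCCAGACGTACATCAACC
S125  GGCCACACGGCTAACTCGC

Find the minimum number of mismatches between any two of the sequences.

2

Pairwise Hamming distances:
  S232 vs S141: 2
  S232 vs S41: 3
  S232 vs S125: 6
  S141 vs S41: 5
  S141 vs S125: 7
  S41 vs S125: 9
The smallest is 2, between S232 and S141.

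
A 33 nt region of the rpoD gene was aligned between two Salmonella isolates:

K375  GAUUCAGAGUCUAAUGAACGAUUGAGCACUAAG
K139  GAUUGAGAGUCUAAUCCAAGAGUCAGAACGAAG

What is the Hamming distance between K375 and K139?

The sequences differ at positions 5 (C/G), 16 (G/C), 17 (A/C), 19 (C/A), 22 (U/G), 24 (G/C), 27 (C/A), 30 (U/G).
That gives 8 mismatches out of 33 aligned sites, so the Hamming distance is 8.

8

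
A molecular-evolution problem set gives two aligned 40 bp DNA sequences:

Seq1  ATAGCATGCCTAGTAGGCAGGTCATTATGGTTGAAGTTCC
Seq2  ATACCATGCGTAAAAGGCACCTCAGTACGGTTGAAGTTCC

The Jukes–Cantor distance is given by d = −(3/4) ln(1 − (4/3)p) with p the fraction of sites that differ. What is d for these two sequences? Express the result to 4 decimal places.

0.2326

The sequences differ at positions 4 (G/C), 10 (C/G), 13 (G/A), 14 (T/A), 20 (G/C), 21 (G/C), 25 (T/G), 28 (T/C).
p = 8/40 = 0.200000.
d = −0.75 · ln(1 − (4/3)·0.200000) = −0.75 · ln(0.733333) = −0.75 · (-0.310155) = 0.2326.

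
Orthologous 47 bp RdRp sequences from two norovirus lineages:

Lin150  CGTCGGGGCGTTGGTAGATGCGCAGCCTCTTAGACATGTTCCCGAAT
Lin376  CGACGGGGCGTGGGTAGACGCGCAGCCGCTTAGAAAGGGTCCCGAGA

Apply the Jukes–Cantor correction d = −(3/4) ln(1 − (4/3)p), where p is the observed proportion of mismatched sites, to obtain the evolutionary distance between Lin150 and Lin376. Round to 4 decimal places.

Differing sites — 3:T/A; 12:T/G; 19:T/C; 28:T/G; 35:C/A; 37:T/G; 39:T/G; 46:A/G; 47:T/A.
p = 9/47 = 0.191489.
d = −0.75 · ln(1 − (4/3)·0.191489) = −0.75 · ln(0.744681) = −0.75 · (-0.294799) = 0.2211.

0.2211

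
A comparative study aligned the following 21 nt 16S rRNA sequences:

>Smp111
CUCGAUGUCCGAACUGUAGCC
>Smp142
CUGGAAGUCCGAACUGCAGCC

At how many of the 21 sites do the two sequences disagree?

3

The sequences differ at positions 3 (C/G), 6 (U/A), 17 (U/C).
That gives 3 mismatches out of 21 aligned sites, so the Hamming distance is 3.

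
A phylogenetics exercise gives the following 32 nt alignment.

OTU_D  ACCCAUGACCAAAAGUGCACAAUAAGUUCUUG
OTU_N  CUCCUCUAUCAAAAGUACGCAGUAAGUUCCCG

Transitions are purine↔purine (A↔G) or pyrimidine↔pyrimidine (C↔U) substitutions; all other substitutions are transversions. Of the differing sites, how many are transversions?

3

Mismatches occur at site 1 (A↔C, transversion), site 2 (C↔U, transition), site 5 (A↔U, transversion), site 6 (U↔C, transition), site 7 (G↔U, transversion), site 9 (C↔U, transition), site 17 (G↔A, transition), site 19 (A↔G, transition), site 22 (A↔G, transition), site 30 (U↔C, transition), site 31 (U↔C, transition).
Of the 11 differences, 8 transitions and 3 transversions, so the answer is 3.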